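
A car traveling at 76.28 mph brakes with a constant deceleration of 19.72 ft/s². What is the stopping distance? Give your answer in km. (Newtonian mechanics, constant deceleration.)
d = v₀² / (2a) (with unit conversion) = 0.09673 km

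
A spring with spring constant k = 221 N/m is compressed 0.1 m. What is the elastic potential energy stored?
PE = ½kx² = ½×221×0.1² = 1.105 J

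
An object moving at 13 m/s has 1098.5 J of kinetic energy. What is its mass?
KE = ½mv² → m = 2KE/v² = 2×1098.5/13² = 13.0 kg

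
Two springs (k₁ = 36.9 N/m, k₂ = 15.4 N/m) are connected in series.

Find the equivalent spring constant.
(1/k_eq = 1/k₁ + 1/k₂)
1/k_eq = 1/36.9 + 1/15.4 = 0.092035; k_eq = 10.87 N/m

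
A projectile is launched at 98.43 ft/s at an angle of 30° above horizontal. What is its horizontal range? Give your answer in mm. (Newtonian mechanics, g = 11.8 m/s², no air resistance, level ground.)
R = v₀² sin(2θ) / g (with unit conversion) = 66060.0 mm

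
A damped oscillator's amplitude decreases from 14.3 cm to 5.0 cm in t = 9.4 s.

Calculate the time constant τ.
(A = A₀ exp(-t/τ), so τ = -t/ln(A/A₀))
A/A₀ = 5.0/14.3 = 0.3497; ln(A/A₀) = -1.051
τ = −t/ln(A/A₀) = −9.4/-1.051 = 8.945 s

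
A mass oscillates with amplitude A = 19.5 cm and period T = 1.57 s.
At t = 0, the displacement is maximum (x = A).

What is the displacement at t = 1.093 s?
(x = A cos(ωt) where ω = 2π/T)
ω = 2π/T = 2π/1.57 = 4.002 rad/s
x = A cos(ωt) = 19.5×cos(4.002×1.093) = -6.469 cm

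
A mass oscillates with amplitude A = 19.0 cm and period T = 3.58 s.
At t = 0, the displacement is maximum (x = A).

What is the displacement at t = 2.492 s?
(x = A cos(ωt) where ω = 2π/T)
ω = 2π/T = 2π/3.58 = 1.755 rad/s
x = A cos(ωt) = 19.0×cos(1.755×2.492) = -6.314 cm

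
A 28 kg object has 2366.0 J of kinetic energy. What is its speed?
KE = ½mv² → v = √(2KE/m) = √(2×2366.0/28) = 13.0 m/s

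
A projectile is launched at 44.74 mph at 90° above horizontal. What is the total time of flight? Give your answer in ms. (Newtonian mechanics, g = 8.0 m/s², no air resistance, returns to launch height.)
T = 2v₀sin(θ)/g (with unit conversion) = 5000.0 ms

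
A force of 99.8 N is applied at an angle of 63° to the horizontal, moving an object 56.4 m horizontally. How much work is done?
W = Fd cosθ = 99.8×56.4×cos(63°) = 2555.4 J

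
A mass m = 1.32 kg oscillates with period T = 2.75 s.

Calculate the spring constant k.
T = 2π√(m/k) → k = m(2π/T)² = 1.32×(2π/2.75)² = 6.891 N/m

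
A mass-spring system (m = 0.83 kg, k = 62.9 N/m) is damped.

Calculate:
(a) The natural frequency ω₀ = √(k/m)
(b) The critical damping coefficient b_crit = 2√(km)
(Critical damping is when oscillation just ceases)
ω₀ = √(k/m) = √(62.9/0.83) = 8.705 rad/s
b_crit = 2√(km) = 2√(62.9×0.83) = 14.45 kg/s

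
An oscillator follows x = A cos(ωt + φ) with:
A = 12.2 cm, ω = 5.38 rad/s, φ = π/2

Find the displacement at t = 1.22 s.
x = A cos(ωt + φ) = 12.2×cos(5.38×1.22 + π/2) = -3.376 cm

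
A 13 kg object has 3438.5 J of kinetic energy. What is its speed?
KE = ½mv² → v = √(2KE/m) = √(2×3438.5/13) = 23.0 m/s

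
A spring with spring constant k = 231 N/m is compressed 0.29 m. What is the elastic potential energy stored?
PE = ½kx² = ½×231×0.29² = 9.714 J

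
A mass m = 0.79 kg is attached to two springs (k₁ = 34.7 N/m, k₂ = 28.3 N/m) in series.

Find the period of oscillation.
k_eq = k₁k₂/(k₁+k₂) = 15.59 N/m
T = 2π√(m/k_eq) = 2π√(0.79/15.59) = 1.415 s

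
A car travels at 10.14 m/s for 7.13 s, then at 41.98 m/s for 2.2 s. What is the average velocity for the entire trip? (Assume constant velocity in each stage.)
d₁ = v₁t₁ = 10.14 × 7.13 = 72.2982 m
d₂ = v₂t₂ = 41.98 × 2.2 = 92.356 m
d_total = 164.65 m, t_total = 9.33 s
v_avg = d_total/t_total = 164.65/9.33 = 17.65 m/s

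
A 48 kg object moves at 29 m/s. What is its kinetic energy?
KE = ½mv² = ½×48×29² = 20184.0 J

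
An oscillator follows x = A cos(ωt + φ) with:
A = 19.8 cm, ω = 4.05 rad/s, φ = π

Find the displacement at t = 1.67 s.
x = A cos(ωt + φ) = 19.8×cos(4.05×1.67 + π) = -17.56 cm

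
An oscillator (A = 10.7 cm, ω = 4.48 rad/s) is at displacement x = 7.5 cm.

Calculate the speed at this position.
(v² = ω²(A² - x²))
v = ω√(A² − x²) = 4.48×√(0.107² − 0.075²) = 0.3419 m/s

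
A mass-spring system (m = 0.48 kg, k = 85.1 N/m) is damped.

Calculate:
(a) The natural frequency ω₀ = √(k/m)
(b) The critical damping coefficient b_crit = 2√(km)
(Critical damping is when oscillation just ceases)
ω₀ = √(k/m) = √(85.1/0.48) = 13.32 rad/s
b_crit = 2√(km) = 2√(85.1×0.48) = 12.78 kg/s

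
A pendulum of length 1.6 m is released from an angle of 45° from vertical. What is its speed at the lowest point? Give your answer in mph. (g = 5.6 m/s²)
h = L(1 − cosθ) = 1.6×(1 − cos45°) = 0.4686 m
v = √(2gh) = √(2×5.6×0.4686) = 2.291 m/s = 5.125 mph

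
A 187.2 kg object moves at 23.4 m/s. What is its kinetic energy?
KE = ½mv² = ½×187.2×23.4² = 51251.62 J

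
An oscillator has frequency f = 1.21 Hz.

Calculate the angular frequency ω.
ω = 2πf = 2π×1.21 = 7.603 rad/s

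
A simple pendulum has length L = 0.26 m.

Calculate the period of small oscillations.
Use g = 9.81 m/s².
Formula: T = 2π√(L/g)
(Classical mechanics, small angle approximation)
T = 2π√(L/g) = 2π√(0.26/9.81) = 1.023 s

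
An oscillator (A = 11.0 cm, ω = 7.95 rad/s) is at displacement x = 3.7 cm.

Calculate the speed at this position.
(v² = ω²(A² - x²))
v = ω√(A² − x²) = 7.95×√(0.11² − 0.037²) = 0.8235 m/s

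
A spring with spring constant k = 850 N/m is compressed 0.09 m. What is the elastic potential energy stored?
PE = ½kx² = ½×850×0.09² = 3.442 J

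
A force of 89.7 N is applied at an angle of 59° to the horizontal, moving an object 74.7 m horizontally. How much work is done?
W = Fd cosθ = 89.7×74.7×cos(59°) = 3451.1 J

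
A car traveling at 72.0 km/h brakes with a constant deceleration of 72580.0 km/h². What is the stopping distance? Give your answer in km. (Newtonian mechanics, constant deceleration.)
d = v₀² / (2a) (with unit conversion) = 0.03571 km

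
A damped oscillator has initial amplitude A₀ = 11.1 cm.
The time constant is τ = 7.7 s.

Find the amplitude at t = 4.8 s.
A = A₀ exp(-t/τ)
A = A₀ exp(−t/τ) = 11.1×exp(−4.8/7.7) = 5.951 cm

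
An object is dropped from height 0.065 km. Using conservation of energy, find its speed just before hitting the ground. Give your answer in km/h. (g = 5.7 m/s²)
mgh = ½mv² → v = √(2gh) = √(2×5.7×65) = 27.22 m/s = 98.0 km/h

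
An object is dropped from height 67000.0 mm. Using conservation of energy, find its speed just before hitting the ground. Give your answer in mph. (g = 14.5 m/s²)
mgh = ½mv² → v = √(2gh) = √(2×14.5×67) = 44.08 m/s = 98.6 mph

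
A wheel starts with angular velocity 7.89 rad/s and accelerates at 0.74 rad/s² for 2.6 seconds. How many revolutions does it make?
θ = ω₀t + ½αt² = 7.89×2.6 + ½×0.74×2.6² = 23.02 rad
Revolutions = θ/(2π) = 23.02/(2π) = 3.66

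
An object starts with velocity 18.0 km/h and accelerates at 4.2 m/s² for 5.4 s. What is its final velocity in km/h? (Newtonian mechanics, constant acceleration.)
v = v₀ + at (with unit conversion) = 99.65 km/h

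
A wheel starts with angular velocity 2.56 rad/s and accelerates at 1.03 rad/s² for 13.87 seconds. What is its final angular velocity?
ω = ω₀ + αt = 2.56 + 1.03 × 13.87 = 16.85 rad/s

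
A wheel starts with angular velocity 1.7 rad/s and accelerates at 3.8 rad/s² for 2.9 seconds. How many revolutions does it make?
θ = ω₀t + ½αt² = 1.7×2.9 + ½×3.8×2.9² = 20.91 rad
Revolutions = θ/(2π) = 20.91/(2π) = 3.33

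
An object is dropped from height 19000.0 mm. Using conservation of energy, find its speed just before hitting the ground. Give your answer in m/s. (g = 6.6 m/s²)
mgh = ½mv² → v = √(2gh) = √(2×6.6×19) = 15.84 m/s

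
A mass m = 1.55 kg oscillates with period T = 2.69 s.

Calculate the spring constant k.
T = 2π√(m/k) → k = m(2π/T)² = 1.55×(2π/2.69)² = 8.456 N/m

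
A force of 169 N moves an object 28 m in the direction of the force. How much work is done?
W = Fd = 169×28 = 4732.0 J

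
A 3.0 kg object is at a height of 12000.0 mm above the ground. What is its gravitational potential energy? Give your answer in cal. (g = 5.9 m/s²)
PE = mgh = 3 kg × 5.9 m/s² × 12 m = 212.4 J = 50.76 cal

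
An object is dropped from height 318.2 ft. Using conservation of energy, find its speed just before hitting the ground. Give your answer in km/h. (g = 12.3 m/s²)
mgh = ½mv² → v = √(2gh) = √(2×12.3×96.99) = 48.85 m/s = 175.8 km/h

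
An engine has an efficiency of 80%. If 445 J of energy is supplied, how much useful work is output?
W_out = η × W_in = 0.8 × 445 = 356.0 J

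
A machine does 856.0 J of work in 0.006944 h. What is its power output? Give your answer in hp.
P = W/t = 856 J / 25 s = 34.24 W = 0.04592 hp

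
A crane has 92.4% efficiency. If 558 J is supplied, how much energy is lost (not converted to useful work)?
W_out = η × W_in = 0.924×558 = 515.59 J
W_lost = W_in − W_out = 558 − 515.59 = 42.408 J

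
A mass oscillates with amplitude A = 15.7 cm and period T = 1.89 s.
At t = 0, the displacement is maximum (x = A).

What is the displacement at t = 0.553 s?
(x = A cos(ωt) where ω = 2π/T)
ω = 2π/T = 2π/1.89 = 3.324 rad/s
x = A cos(ωt) = 15.7×cos(3.324×0.553) = -4.152 cm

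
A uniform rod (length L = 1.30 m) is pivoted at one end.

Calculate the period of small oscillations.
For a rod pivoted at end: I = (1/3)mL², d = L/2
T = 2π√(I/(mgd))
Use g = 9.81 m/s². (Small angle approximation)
I/m = (1/3)L² = 0.5633 m²; d = L/2 = 0.65 m
T = 2π√(I/(mgd)) = 2π√(0.5633/(9.81×0.65)) = 1.868 s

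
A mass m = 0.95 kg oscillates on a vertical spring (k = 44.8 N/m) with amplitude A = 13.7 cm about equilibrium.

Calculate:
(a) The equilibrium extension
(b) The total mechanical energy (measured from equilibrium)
x_eq = mg/k = 0.95×9.81/44.8 = 0.208 m = 20.8 cm
E = ½kA² = ½×44.8×(0.137)² = 0.4204 J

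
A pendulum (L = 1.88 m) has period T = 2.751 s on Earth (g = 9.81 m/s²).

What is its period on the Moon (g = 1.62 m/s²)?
T = 2π√(L/g), so T_moon/T_earth = √(g_earth/g_moon)
T_moon = 2π√(1.88/1.62) = 6.769 s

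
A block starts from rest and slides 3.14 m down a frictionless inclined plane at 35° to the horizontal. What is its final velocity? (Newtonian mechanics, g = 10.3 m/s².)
a = g sin(θ) = 10.3 × sin(35°) = 5.91 m/s²
v = √(2ad) = √(2 × 5.91 × 3.14) = 6.09 m/s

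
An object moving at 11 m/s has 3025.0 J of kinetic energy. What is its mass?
KE = ½mv² → m = 2KE/v² = 2×3025.0/11² = 50.0 kg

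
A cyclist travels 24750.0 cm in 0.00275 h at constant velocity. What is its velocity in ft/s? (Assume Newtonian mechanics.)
v = d/t (with unit conversion) = 82.02 ft/s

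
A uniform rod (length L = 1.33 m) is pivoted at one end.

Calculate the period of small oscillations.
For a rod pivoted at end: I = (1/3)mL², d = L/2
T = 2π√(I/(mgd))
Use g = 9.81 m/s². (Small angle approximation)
I/m = (1/3)L² = 0.5896 m²; d = L/2 = 0.665 m
T = 2π√(I/(mgd)) = 2π√(0.5896/(9.81×0.665)) = 1.889 s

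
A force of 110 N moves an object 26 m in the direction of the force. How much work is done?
W = Fd = 110×26 = 2860.0 J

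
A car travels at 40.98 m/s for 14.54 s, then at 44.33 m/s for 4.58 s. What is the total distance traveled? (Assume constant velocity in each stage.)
d₁ = v₁t₁ = 40.98 × 14.54 = 595.849 m
d₂ = v₂t₂ = 44.33 × 4.58 = 203.031 m
d_total = 595.849 + 203.031 = 798.88 m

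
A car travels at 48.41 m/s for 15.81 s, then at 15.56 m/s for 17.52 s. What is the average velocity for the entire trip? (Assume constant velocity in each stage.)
d₁ = v₁t₁ = 48.41 × 15.81 = 765.362 m
d₂ = v₂t₂ = 15.56 × 17.52 = 272.611 m
d_total = 1037.97 m, t_total = 33.33 s
v_avg = d_total/t_total = 1037.97/33.33 = 31.14 m/s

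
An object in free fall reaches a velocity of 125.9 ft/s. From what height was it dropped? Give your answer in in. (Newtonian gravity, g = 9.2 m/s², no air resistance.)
h = v²/(2g) (with unit conversion) = 3151.0 in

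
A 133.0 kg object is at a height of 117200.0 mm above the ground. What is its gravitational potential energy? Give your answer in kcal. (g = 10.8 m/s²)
PE = mgh = 133 kg × 10.8 m/s² × 117.2 m = 1.683e+05 J = 40.24 kcal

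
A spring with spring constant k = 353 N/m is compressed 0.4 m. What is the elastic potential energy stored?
PE = ½kx² = ½×353×0.4² = 28.24 J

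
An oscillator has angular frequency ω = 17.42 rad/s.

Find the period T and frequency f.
T = 2π/ω = 2π/17.42 = 0.3607 s; f = ω/2π = 2.772 Hz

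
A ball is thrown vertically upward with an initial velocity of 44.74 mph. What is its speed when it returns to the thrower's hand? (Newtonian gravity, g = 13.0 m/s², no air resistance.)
By conservation of energy, the ball returns at the same speed = 44.74 mph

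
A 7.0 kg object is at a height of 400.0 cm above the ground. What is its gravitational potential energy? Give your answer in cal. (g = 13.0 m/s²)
PE = mgh = 7 kg × 13.0 m/s² × 4 m = 364 J = 87.0 cal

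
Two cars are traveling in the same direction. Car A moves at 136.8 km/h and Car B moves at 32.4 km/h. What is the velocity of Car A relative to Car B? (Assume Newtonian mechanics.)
v_rel = v_A - v_B = 136.8 - 32.4 = 104.4 km/h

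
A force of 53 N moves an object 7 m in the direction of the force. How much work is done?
W = Fd = 53×7 = 371.0 J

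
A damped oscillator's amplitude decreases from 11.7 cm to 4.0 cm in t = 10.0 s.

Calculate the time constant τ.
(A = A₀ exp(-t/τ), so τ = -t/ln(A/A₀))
A/A₀ = 4.0/11.7 = 0.3419; ln(A/A₀) = -1.073
τ = −t/ln(A/A₀) = −10.0/-1.073 = 9.317 s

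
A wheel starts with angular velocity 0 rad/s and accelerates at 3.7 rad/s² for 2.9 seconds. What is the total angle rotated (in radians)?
θ = ω₀t + ½αt² = 0×2.9 + ½×3.7×2.9² = 15.56 rad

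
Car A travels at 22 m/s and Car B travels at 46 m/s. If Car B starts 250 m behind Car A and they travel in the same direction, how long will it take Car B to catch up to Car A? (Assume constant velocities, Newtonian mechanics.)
Relative speed: v_rel = 46 - 22 = 24 m/s
Time to catch: t = d₀/v_rel = 250/24 = 10.42 s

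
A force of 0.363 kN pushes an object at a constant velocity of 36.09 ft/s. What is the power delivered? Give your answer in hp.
P = Fv = 363 N × 11 m/s = 3993 W = 5.355 hp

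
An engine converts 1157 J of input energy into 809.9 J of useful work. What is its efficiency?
η = W_out/W_in = 809.9/1157 = 0.7 = 70.0%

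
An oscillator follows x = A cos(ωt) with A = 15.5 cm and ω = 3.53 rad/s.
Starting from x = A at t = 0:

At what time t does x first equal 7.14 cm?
cos(ωt) = x/A = 7.14/15.5 = 0.4606
ωt = arccos(0.4606) = 1.092 rad
t = 1.092/3.53 = 0.3094 s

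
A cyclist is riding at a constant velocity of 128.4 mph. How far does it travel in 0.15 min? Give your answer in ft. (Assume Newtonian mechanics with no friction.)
d = vt (with unit conversion) = 1695.0 ft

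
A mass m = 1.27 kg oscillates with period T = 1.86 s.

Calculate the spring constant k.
T = 2π√(m/k) → k = m(2π/T)² = 1.27×(2π/1.86)² = 14.49 N/m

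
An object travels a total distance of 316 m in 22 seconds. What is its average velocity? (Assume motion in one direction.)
v_avg = Δd / Δt = 316 / 22 = 14.36 m/s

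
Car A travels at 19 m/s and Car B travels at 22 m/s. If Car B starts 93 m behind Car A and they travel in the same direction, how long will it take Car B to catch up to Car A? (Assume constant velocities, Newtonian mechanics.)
Relative speed: v_rel = 22 - 19 = 3 m/s
Time to catch: t = d₀/v_rel = 93/3 = 31.0 s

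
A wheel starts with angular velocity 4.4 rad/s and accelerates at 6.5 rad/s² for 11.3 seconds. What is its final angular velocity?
ω = ω₀ + αt = 4.4 + 6.5 × 11.3 = 77.85 rad/s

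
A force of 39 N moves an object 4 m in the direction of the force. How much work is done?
W = Fd = 39×4 = 156.0 J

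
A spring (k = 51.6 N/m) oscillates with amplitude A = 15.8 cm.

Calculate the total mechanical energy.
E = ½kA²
E = ½kA² = ½×51.6×(0.158)² = 0.6441 J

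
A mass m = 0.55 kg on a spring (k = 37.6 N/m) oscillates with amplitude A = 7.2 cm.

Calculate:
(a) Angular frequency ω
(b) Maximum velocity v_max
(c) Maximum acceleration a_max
ω = √(k/m) = √(37.6/0.55) = 8.268 rad/s
v_max = ωA = 8.268×0.072 = 0.5953 m/s
a_max = ω²A = 8.268²×0.072 = 4.922 m/s²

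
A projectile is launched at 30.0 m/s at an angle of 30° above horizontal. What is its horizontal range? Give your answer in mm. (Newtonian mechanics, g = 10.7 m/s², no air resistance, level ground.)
R = v₀² sin(2θ) / g (with unit conversion) = 72840.0 mm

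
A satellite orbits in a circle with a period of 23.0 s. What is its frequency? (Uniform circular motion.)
f = 1/T = 1/23.0 = 0.0435 Hz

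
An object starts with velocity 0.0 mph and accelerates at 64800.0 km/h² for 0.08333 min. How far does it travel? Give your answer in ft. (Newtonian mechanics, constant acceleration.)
d = v₀t + ½at² (with unit conversion) = 205.0 ft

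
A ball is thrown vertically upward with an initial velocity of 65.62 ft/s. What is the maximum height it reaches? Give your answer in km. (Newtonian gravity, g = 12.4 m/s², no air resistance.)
h_max = v₀²/(2g) (with unit conversion) = 0.01613 km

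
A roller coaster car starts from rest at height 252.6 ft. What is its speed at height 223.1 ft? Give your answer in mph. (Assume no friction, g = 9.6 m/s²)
mgh₁ = ½mv₂² + mgh₂ → v₂ = √(2g(h₁−h₂)) = √(2×9.6×(76.99−68)) = 13.14 m/s = 29.39 mph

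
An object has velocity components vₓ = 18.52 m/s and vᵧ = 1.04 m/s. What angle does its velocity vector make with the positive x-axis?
θ = arctan(vᵧ/vₓ) = arctan(1.04/18.52) = 3.21°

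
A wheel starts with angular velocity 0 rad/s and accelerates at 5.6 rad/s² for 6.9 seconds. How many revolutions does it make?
θ = ω₀t + ½αt² = 0×6.9 + ½×5.6×6.9² = 133.31 rad
Revolutions = θ/(2π) = 133.31/(2π) = 21.22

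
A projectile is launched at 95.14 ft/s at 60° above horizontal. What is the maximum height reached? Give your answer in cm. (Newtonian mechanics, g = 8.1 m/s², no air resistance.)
H = v₀²sin²(θ)/(2g) (with unit conversion) = 3893.0 cm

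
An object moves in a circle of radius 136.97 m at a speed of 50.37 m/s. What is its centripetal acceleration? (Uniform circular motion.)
a_c = v²/r = 50.37²/136.97 = 2537.14/136.97 = 18.52 m/s²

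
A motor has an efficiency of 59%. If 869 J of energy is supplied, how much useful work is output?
W_out = η × W_in = 0.59 × 869 = 512.71 J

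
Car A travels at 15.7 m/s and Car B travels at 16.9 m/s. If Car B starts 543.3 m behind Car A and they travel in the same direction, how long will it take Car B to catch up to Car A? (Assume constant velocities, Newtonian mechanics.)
Relative speed: v_rel = 16.9 - 15.7 = 1.2 m/s
Time to catch: t = d₀/v_rel = 543.3/1.2 = 452.75 s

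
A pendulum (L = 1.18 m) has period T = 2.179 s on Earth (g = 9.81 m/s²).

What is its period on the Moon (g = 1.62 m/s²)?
T = 2π√(L/g), so T_moon/T_earth = √(g_earth/g_moon)
T_moon = 2π√(1.18/1.62) = 5.362 s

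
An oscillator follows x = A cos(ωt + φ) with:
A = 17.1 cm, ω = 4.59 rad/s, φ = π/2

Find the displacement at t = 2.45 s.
x = A cos(ωt + φ) = 17.1×cos(4.59×2.45 + π/2) = 16.57 cm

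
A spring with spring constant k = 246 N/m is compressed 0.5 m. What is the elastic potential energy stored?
PE = ½kx² = ½×246×0.5² = 30.75 J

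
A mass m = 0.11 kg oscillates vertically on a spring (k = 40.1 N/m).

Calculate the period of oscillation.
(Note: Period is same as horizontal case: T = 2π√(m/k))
T = 2π√(m/k) = 2π√(0.11/40.1) = 0.3291 s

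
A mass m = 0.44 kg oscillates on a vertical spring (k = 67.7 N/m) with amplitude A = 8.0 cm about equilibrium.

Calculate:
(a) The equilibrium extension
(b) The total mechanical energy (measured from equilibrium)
x_eq = mg/k = 0.44×9.81/67.7 = 0.06376 m = 6.376 cm
E = ½kA² = ½×67.7×(0.08)² = 0.2166 J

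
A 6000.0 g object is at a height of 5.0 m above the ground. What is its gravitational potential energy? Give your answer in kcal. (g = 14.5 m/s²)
PE = mgh = 6 kg × 14.5 m/s² × 5 m = 435 J = 0.104 kcal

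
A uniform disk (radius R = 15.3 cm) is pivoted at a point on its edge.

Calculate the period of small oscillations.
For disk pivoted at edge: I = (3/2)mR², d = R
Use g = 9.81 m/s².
I/m = (3/2)R² = 0.03511 m²; d = R = 0.153 m
T = 2π√((3/2)R²/(gR)) = 2π√(3R/(2g)) = 0.961 s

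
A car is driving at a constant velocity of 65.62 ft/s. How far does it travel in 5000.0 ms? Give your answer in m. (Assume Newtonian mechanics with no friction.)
d = vt (with unit conversion) = 100.0 m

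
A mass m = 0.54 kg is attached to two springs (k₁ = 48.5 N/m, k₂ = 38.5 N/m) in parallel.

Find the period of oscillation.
k_eq = k₁+k₂ = 87 N/m
T = 2π√(m/k_eq) = 2π√(0.54/87) = 0.495 s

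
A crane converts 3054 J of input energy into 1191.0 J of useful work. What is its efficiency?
η = W_out/W_in = 1191.0/3054 = 0.39 = 39.0%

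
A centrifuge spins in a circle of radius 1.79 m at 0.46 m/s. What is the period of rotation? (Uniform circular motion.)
T = 2πr/v = 2π×1.79/0.46 = 24.45 s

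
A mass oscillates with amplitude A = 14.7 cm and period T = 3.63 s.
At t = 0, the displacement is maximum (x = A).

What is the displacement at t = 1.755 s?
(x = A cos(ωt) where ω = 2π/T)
ω = 2π/T = 2π/3.63 = 1.731 rad/s
x = A cos(ωt) = 14.7×cos(1.731×1.755) = -14.62 cm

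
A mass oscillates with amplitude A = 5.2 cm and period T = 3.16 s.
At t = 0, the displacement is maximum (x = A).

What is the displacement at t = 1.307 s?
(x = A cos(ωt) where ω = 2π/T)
ω = 2π/T = 2π/3.16 = 1.988 rad/s
x = A cos(ωt) = 5.2×cos(1.988×1.307) = -4.453 cm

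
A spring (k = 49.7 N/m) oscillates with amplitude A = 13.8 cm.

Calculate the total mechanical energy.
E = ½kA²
E = ½kA² = ½×49.7×(0.138)² = 0.4732 J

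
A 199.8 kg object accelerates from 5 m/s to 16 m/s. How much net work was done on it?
W_net = ΔKE = ½m(v₂² − v₁²) = ½×199.8×(16² − 5²) = 23076.9 J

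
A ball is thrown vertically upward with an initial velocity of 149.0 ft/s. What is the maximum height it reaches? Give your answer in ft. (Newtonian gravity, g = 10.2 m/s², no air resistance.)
h_max = v₀²/(2g) (with unit conversion) = 331.7 ft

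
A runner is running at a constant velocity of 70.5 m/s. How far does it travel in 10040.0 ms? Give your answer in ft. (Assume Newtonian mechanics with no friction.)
d = vt (with unit conversion) = 2322.0 ft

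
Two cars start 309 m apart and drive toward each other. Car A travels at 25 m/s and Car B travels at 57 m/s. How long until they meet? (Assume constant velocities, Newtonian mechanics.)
Combined speed: v_combined = 25 + 57 = 82 m/s
Time to meet: t = d/82 = 309/82 = 3.77 s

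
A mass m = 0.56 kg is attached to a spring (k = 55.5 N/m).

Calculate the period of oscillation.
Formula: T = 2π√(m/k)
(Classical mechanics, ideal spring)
T = 2π√(m/k) = 2π√(0.56/55.5) = 0.6311 s; f = 1/T = 1.584 Hz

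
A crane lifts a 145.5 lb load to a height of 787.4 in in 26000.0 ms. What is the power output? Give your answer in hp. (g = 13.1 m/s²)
W = mgh = 66×13.1×20 = 1.729e+04 J
P = W/t = 1.729e+04/26 = 665.1 W = 0.8918 hp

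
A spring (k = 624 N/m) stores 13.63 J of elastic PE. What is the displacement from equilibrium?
PE = ½kx² → x = √(2PE/k) = √(2×13.63/624) = 0.209 m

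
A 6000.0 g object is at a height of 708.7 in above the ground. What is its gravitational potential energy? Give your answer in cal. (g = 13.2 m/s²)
PE = mgh = 6 kg × 13.2 m/s² × 18 m = 1426 J = 340.7 cal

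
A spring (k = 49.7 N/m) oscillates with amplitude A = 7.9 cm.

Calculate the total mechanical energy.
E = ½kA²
E = ½kA² = ½×49.7×(0.079)² = 0.1551 J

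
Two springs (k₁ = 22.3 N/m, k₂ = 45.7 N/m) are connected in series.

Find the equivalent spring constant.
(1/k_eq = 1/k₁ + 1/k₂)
1/k_eq = 1/22.3 + 1/45.7 = 0.066725; k_eq = 14.99 N/m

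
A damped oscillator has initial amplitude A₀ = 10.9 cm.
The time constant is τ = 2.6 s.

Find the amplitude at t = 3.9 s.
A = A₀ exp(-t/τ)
A = A₀ exp(−t/τ) = 10.9×exp(−3.9/2.6) = 2.432 cm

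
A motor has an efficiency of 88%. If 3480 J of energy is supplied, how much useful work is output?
W_out = η × W_in = 0.88 × 3480 = 3062.4 J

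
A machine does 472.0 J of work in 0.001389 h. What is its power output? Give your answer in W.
P = W/t = 472 J / 5 s = 94.39 W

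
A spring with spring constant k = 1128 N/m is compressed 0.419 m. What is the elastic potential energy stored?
PE = ½kx² = ½×1128×0.419² = 99.02 J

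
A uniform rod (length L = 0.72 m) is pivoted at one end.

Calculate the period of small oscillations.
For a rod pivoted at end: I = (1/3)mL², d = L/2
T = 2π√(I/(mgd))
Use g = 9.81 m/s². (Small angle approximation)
I/m = (1/3)L² = 0.1728 m²; d = L/2 = 0.36 m
T = 2π√(I/(mgd)) = 2π√(0.1728/(9.81×0.36)) = 1.39 s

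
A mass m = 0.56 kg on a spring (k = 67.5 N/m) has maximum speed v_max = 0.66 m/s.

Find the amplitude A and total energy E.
½mv²_max = ½kA² → A = v_max√(m/k) = 0.66×√(0.56/67.5) = 0.06012 m = 6.012 cm
E = ½mv²_max = ½×0.56×0.66² = 0.122 J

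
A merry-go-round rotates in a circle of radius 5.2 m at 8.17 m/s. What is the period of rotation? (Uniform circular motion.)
T = 2πr/v = 2π×5.2/8.17 = 4.0 s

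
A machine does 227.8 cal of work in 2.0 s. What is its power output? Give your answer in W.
P = W/t = 953.1 J / 2 s = 476.6 W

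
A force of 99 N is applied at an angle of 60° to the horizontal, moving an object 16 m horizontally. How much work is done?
W = Fd cosθ = 99×16×cos(60°) = 792.0 J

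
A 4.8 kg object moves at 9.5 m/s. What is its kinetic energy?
KE = ½mv² = ½×4.8×9.5² = 216.6 J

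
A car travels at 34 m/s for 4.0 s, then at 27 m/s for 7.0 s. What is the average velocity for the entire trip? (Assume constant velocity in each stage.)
d₁ = v₁t₁ = 34 × 4.0 = 136 m
d₂ = v₂t₂ = 27 × 7.0 = 189 m
d_total = 325.0 m, t_total = 11 s
v_avg = d_total/t_total = 325.0/11 = 29.55 m/s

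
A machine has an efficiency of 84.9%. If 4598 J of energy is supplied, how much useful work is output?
W_out = η × W_in = 0.849 × 4598 = 3903.7 J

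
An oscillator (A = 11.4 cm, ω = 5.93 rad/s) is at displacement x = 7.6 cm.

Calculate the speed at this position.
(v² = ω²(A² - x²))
v = ω√(A² − x²) = 5.93×√(0.114² − 0.076²) = 0.5039 m/s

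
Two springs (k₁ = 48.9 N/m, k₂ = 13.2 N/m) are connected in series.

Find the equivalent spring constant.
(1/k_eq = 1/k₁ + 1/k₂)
1/k_eq = 1/48.9 + 1/13.2 = 0.096207; k_eq = 10.39 N/m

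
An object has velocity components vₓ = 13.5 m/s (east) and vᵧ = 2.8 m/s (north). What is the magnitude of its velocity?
|v| = √(vₓ² + vᵧ²) = √(13.5² + 2.8²) = √(190.09) = 13.79 m/s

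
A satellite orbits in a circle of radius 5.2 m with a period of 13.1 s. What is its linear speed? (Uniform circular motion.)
v = 2πr/T = 2π×5.2/13.1 = 2.49 m/s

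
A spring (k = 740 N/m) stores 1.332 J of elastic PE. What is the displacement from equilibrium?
PE = ½kx² → x = √(2PE/k) = √(2×1.332/740) = 0.06 m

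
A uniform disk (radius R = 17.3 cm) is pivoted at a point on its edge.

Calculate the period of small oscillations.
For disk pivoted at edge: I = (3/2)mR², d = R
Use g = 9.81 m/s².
I/m = (3/2)R² = 0.04489 m²; d = R = 0.173 m
T = 2π√((3/2)R²/(gR)) = 2π√(3R/(2g)) = 1.022 s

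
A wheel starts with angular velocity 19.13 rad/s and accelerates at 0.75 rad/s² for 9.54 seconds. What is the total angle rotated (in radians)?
θ = ω₀t + ½αt² = 19.13×9.54 + ½×0.75×9.54² = 216.63 rad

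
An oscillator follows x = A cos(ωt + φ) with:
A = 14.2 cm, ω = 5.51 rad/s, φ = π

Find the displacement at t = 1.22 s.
x = A cos(ωt + φ) = 14.2×cos(5.51×1.22 + π) = -12.85 cm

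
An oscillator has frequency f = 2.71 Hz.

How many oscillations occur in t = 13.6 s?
n = f×t = 2.71×13.6 = 36.86 oscillations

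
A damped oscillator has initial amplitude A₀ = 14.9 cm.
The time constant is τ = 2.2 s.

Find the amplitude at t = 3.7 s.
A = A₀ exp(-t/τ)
A = A₀ exp(−t/τ) = 14.9×exp(−3.7/2.2) = 2.772 cm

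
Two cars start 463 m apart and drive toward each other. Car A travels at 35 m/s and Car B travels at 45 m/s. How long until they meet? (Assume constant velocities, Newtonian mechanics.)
Combined speed: v_combined = 35 + 45 = 80 m/s
Time to meet: t = d/80 = 463/80 = 5.79 s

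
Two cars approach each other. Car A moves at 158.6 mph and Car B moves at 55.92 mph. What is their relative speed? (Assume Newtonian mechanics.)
v_rel = v_A + v_B = 158.6 + 55.92 = 214.5 mph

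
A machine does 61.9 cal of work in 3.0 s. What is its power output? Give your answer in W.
P = W/t = 259 J / 3 s = 86.33 W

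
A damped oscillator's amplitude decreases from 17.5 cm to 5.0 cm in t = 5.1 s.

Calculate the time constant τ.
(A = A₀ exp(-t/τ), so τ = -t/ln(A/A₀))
A/A₀ = 5.0/17.5 = 0.2857; ln(A/A₀) = -1.253
τ = −t/ln(A/A₀) = −5.1/-1.253 = 4.071 s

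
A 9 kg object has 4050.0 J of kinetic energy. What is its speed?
KE = ½mv² → v = √(2KE/m) = √(2×4050.0/9) = 30.0 m/s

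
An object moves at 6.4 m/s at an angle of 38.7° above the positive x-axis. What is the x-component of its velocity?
vₓ = v cos(θ) = 6.4 × cos(38.7°) = 4.99 m/s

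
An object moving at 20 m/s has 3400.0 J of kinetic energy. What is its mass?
KE = ½mv² → m = 2KE/v² = 2×3400.0/20² = 17.0 kg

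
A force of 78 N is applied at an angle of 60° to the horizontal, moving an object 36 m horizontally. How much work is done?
W = Fd cosθ = 78×36×cos(60°) = 1404.0 J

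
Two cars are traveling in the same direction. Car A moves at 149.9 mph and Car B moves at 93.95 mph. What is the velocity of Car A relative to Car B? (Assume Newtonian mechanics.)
v_rel = v_A - v_B = 149.9 - 93.95 = 55.95 mph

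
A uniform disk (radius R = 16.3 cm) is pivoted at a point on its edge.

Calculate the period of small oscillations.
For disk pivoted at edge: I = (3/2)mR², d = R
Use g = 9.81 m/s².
I/m = (3/2)R² = 0.03985 m²; d = R = 0.163 m
T = 2π√((3/2)R²/(gR)) = 2π√(3R/(2g)) = 0.9919 s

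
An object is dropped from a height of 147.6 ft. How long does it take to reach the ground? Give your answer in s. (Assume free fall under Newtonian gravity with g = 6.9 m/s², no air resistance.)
t = √(2h/g) (with unit conversion) = 3.611 s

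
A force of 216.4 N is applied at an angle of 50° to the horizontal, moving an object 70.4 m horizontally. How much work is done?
W = Fd cosθ = 216.4×70.4×cos(50°) = 9792.6 J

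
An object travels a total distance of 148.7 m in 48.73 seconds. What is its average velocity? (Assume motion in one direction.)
v_avg = Δd / Δt = 148.7 / 48.73 = 3.05 m/s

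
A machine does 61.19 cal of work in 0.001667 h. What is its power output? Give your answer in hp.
P = W/t = 256 J / 6.001 s = 42.66 W = 0.05721 hp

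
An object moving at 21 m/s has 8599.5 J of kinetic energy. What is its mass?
KE = ½mv² → m = 2KE/v² = 2×8599.5/21² = 39.0 kg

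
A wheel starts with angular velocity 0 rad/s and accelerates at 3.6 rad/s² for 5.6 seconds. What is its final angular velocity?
ω = ω₀ + αt = 0 + 3.6 × 5.6 = 20.16 rad/s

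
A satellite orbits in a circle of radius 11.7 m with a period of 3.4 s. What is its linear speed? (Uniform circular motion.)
v = 2πr/T = 2π×11.7/3.4 = 21.62 m/s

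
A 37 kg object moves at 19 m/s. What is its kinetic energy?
KE = ½mv² = ½×37×19² = 6678.5 J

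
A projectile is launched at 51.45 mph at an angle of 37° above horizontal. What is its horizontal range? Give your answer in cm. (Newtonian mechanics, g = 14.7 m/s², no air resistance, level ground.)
R = v₀² sin(2θ) / g (with unit conversion) = 3459.0 cm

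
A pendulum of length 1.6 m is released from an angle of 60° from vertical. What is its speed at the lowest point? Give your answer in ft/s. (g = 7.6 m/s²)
h = L(1 − cosθ) = 1.6×(1 − cos60°) = 0.8 m
v = √(2gh) = √(2×7.6×0.8) = 3.487 m/s = 11.44 ft/s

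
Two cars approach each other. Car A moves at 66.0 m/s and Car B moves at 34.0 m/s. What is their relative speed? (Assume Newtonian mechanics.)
v_rel = v_A + v_B = 66.0 + 34.0 = 100.0 m/s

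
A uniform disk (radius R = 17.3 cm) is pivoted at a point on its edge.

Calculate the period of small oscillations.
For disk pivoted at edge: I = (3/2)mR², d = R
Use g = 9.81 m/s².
I/m = (3/2)R² = 0.04489 m²; d = R = 0.173 m
T = 2π√((3/2)R²/(gR)) = 2π√(3R/(2g)) = 1.022 s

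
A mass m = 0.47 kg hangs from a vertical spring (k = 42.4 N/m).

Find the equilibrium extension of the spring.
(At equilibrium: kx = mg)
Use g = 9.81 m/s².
x_eq = mg/k = 0.47×9.81/42.4 = 0.1087 m = 10.87 cm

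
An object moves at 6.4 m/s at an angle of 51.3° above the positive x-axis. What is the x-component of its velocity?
vₓ = v cos(θ) = 6.4 × cos(51.3°) = 4.0 m/s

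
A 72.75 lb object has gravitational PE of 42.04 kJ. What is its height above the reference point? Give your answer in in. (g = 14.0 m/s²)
PE = mgh → h = PE/(mg) = 4.204e+04 J / (33 kg × 14.0 m/s²) = 91 m = 3583.0 in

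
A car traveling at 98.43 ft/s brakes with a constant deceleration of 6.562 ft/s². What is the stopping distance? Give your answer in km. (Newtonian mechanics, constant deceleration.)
d = v₀² / (2a) (with unit conversion) = 0.225 km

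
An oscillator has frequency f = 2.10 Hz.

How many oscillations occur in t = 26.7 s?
n = f×t = 2.1×26.7 = 56.07 oscillations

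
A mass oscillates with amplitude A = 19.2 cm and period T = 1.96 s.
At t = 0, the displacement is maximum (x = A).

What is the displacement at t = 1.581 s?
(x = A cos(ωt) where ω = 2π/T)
ω = 2π/T = 2π/1.96 = 3.206 rad/s
x = A cos(ωt) = 19.2×cos(3.206×1.581) = 6.689 cm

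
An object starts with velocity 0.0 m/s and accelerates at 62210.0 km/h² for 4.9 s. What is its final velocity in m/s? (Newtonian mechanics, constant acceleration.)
v = v₀ + at (with unit conversion) = 23.52 m/s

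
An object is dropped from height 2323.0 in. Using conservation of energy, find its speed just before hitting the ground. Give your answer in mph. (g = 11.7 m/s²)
mgh = ½mv² → v = √(2gh) = √(2×11.7×59) = 37.16 m/s = 83.12 mph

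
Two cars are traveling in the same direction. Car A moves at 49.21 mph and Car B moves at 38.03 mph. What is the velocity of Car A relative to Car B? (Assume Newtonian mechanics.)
v_rel = v_A - v_B = 49.21 - 38.03 = 11.18 mph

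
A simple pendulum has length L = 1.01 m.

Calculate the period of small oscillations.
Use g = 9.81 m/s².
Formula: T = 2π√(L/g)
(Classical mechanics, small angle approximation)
T = 2π√(L/g) = 2π√(1.01/9.81) = 2.016 s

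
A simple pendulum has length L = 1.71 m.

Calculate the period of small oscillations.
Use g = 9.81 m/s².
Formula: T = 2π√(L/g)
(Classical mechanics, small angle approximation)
T = 2π√(L/g) = 2π√(1.71/9.81) = 2.623 s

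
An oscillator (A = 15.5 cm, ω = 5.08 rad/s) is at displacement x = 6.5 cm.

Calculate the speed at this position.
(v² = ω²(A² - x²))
v = ω√(A² − x²) = 5.08×√(0.155² − 0.065²) = 0.7148 m/s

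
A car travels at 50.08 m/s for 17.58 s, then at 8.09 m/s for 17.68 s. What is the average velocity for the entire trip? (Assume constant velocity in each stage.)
d₁ = v₁t₁ = 50.08 × 17.58 = 880.406 m
d₂ = v₂t₂ = 8.09 × 17.68 = 143.031 m
d_total = 1023.44 m, t_total = 35.26 s
v_avg = d_total/t_total = 1023.44/35.26 = 29.03 m/s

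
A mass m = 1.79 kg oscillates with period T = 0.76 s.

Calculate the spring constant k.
T = 2π√(m/k) → k = m(2π/T)² = 1.79×(2π/0.76)² = 122.3 N/m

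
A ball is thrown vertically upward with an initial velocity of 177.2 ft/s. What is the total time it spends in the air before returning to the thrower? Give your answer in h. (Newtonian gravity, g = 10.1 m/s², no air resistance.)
t_total = 2v₀/g (with unit conversion) = 0.002971 h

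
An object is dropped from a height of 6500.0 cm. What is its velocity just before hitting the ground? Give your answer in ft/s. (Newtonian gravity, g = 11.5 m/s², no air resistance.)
v = √(2gh) (with unit conversion) = 126.9 ft/s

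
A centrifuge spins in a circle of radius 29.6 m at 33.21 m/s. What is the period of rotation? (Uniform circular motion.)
T = 2πr/v = 2π×29.6/33.21 = 5.6 s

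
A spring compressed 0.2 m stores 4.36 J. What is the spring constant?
PE = ½kx² → k = 2PE/x² = 2×4.36/0.2² = 218.0 N/m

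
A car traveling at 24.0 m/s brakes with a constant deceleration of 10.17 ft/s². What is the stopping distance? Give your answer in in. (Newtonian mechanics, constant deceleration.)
d = v₀² / (2a) (with unit conversion) = 3658.0 in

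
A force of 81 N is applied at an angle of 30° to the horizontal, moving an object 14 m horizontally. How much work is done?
W = Fd cosθ = 81×14×cos(30°) = 982.07 J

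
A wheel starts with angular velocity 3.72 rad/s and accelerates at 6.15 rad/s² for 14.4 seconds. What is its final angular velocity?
ω = ω₀ + αt = 3.72 + 6.15 × 14.4 = 92.28 rad/s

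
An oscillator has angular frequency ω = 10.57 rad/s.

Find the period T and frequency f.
T = 2π/ω = 2π/10.57 = 0.5944 s; f = ω/2π = 1.682 Hz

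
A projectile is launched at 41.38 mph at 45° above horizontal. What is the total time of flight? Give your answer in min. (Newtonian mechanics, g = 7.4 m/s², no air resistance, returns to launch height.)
T = 2v₀sin(θ)/g (with unit conversion) = 0.05892 min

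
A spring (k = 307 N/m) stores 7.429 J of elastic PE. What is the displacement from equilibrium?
PE = ½kx² → x = √(2PE/k) = √(2×7.429/307) = 0.22 m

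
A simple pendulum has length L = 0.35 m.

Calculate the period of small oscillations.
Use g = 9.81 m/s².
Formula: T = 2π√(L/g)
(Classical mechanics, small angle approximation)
T = 2π√(L/g) = 2π√(0.35/9.81) = 1.187 s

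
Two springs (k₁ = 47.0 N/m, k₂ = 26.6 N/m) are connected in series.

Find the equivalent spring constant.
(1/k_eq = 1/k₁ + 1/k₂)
1/k_eq = 1/47.0 + 1/26.6 = 0.058871; k_eq = 16.99 N/m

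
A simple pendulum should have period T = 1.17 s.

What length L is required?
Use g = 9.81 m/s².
T = 2π√(L/g) → L = g(T/2π)² = 9.81×(1.17/2π)² = 0.3402 m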